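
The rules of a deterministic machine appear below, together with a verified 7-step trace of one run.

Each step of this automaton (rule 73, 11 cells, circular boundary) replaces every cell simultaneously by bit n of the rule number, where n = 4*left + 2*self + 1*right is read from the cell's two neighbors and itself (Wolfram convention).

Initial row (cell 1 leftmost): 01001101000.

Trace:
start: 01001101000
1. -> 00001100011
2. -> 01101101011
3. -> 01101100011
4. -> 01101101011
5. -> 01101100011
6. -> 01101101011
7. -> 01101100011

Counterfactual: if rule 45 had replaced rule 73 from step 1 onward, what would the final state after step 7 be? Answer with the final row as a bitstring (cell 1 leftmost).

11101101010

(re-executing steps 1..7 under rule 45; state before step 1: 01001101000)
1. -> 01001011011
2. -> 11001110110
3. -> 10001001101
4. -> 00101001011
5. -> 00111001110
6. -> 10100001000
7. -> 11101101010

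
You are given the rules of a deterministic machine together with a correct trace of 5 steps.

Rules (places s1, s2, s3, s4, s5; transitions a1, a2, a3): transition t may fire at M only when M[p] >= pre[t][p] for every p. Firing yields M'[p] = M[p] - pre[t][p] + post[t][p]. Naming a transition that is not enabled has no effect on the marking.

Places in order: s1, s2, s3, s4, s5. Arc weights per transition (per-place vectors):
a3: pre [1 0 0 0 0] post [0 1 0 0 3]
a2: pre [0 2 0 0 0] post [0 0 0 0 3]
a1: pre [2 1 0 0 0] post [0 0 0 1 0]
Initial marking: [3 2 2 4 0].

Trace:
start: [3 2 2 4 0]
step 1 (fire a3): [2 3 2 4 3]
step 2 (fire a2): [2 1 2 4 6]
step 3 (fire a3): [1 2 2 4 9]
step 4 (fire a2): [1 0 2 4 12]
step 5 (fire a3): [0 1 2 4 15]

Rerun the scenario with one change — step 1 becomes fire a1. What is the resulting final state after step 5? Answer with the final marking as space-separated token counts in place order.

0 0 2 5 6

(re-executing from step 1 with the substitution; state before step 1: [3 2 2 4 0])
step 1 (fire a1): [1 1 2 5 0]
step 2 (fire a2): [1 1 2 5 0]
step 3 (fire a3): [0 2 2 5 3]
step 4 (fire a2): [0 0 2 5 6]
step 5 (fire a3): [0 0 2 5 6]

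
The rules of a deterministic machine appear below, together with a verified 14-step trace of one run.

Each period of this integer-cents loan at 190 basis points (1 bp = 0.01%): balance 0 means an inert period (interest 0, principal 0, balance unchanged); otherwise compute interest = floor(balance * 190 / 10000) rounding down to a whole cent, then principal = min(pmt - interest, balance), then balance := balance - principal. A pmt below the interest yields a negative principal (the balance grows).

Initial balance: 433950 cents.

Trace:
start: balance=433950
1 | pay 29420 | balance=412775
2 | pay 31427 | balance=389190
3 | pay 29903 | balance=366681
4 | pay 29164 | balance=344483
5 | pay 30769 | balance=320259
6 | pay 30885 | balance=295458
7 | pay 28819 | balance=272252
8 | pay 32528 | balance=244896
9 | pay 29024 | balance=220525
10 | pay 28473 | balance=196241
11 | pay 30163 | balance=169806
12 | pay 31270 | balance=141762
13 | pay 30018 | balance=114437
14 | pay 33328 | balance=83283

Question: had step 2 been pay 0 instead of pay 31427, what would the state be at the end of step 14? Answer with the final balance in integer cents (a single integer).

122674

(re-executing from step 2 with the substitution; state before step 2: balance=412775)
2 | pay 0 | balance=420617
3 | pay 29903 | balance=398705
4 | pay 29164 | balance=377116
5 | pay 30769 | balance=353512
6 | pay 30885 | balance=329343
7 | pay 28819 | balance=306781
8 | pay 32528 | balance=280081
9 | pay 29024 | balance=256378
10 | pay 28473 | balance=232776
11 | pay 30163 | balance=207035
12 | pay 31270 | balance=179698
13 | pay 30018 | balance=153094
14 | pay 33328 | balance=122674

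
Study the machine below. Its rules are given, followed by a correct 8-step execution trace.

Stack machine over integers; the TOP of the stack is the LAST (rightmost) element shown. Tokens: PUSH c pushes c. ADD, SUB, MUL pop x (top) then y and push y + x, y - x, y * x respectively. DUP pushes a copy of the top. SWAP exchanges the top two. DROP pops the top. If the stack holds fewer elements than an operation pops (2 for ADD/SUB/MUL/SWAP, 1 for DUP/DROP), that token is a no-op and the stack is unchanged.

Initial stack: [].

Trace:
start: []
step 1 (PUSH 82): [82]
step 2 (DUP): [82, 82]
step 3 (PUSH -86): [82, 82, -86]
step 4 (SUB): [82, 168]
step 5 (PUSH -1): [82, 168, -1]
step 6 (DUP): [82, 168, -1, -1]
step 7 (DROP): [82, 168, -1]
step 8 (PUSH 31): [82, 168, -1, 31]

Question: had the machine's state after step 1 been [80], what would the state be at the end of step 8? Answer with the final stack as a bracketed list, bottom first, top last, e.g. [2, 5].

[80, 166, -1, 31]

state after step 1 := [80]
step 2 (DUP): [80, 80]
step 3 (PUSH -86): [80, 80, -86]
step 4 (SUB): [80, 166]
step 5 (PUSH -1): [80, 166, -1]
step 6 (DUP): [80, 166, -1, -1]
step 7 (DROP): [80, 166, -1]
step 8 (PUSH 31): [80, 166, -1, 31]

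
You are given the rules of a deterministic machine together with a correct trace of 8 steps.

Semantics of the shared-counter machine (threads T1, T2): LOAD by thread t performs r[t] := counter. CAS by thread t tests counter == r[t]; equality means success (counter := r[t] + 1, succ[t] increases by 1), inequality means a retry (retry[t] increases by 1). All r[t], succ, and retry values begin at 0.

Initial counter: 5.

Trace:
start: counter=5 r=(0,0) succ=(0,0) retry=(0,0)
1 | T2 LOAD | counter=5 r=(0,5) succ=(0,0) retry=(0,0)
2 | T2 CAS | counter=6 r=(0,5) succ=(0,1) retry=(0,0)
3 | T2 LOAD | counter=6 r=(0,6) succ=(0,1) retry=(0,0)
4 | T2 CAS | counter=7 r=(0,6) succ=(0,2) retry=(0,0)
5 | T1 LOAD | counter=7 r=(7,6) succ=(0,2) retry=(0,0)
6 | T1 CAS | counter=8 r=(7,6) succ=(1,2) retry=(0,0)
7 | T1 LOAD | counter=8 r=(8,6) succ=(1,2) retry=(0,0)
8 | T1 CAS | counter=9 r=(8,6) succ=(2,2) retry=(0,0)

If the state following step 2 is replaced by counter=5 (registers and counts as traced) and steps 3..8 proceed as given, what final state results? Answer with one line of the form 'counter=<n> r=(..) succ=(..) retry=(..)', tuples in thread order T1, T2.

counter=8 r=(7,5) succ=(2,2) retry=(0,0)

state after step 2 := counter=5 r=(0,5) succ=(0,1) retry=(0,0)
3 | T2 LOAD | counter=5 r=(0,5) succ=(0,1) retry=(0,0)
4 | T2 CAS | counter=6 r=(0,5) succ=(0,2) retry=(0,0)
5 | T1 LOAD | counter=6 r=(6,5) succ=(0,2) retry=(0,0)
6 | T1 CAS | counter=7 r=(6,5) succ=(1,2) retry=(0,0)
7 | T1 LOAD | counter=7 r=(7,5) succ=(1,2) retry=(0,0)
8 | T1 CAS | counter=8 r=(7,5) succ=(2,2) retry=(0,0)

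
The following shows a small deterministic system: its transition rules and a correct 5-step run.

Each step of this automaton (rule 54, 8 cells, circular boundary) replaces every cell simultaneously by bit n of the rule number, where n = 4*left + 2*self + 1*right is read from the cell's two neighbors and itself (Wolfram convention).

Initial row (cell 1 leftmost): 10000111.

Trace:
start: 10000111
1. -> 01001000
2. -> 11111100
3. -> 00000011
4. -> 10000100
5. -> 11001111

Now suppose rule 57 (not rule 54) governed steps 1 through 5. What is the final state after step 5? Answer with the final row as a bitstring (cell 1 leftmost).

(re-executing steps 1..5 under rule 57; state before step 1: 10000111)
1. -> 01110100
2. -> 01001011
3. -> 10100110
4. -> 01010101
5. -> 10101010

10101010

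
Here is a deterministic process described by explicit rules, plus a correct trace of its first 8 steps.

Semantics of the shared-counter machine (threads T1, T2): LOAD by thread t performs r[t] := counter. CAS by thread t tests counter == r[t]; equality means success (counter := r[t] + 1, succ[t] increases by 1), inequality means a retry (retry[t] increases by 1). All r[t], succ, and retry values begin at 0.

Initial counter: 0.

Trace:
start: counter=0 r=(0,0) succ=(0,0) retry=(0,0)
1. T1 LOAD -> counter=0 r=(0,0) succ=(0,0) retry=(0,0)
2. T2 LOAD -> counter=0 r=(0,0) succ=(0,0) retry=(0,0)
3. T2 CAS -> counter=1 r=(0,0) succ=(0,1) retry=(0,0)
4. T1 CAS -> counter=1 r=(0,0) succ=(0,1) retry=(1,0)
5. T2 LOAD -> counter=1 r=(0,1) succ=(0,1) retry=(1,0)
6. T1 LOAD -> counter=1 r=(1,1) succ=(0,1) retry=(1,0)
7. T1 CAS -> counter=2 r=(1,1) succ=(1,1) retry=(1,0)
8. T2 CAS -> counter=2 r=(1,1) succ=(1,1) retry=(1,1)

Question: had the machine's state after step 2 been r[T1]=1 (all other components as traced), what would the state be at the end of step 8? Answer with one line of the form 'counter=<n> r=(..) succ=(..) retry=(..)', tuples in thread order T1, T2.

counter=3 r=(2,2) succ=(2,1) retry=(0,1)

state after step 2 := counter=0 r=(1,0) succ=(0,0) retry=(0,0)
3. T2 CAS -> counter=1 r=(1,0) succ=(0,1) retry=(0,0)
4. T1 CAS -> counter=2 r=(1,0) succ=(1,1) retry=(0,0)
5. T2 LOAD -> counter=2 r=(1,2) succ=(1,1) retry=(0,0)
6. T1 LOAD -> counter=2 r=(2,2) succ=(1,1) retry=(0,0)
7. T1 CAS -> counter=3 r=(2,2) succ=(2,1) retry=(0,0)
8. T2 CAS -> counter=3 r=(2,2) succ=(2,1) retry=(0,1)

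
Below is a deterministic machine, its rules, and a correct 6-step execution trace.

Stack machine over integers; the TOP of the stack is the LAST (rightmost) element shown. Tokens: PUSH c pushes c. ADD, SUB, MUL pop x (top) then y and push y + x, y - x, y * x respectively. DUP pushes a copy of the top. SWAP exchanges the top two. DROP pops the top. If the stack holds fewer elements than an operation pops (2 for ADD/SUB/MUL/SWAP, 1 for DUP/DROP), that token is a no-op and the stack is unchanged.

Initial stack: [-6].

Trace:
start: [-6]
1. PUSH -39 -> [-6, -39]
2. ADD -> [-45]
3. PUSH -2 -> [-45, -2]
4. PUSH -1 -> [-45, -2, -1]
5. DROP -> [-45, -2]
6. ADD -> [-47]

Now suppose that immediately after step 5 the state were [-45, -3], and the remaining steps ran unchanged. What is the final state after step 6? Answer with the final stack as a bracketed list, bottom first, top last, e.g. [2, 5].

state after step 5 := [-45, -3]
6. ADD -> [-48]

[-48]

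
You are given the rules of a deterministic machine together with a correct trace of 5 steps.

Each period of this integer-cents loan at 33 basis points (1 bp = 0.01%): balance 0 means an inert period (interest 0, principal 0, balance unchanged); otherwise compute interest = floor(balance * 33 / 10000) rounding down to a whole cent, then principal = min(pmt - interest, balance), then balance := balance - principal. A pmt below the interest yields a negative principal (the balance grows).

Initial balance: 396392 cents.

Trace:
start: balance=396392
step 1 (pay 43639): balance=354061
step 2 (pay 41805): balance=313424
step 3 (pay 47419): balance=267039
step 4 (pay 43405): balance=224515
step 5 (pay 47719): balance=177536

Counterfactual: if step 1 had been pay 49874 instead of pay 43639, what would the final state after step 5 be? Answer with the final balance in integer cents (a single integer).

171218

(re-executing from step 1 with the substitution; state before step 1: balance=396392)
step 1 (pay 49874): balance=347826
step 2 (pay 41805): balance=307168
step 3 (pay 47419): balance=260762
step 4 (pay 43405): balance=218217
step 5 (pay 47719): balance=171218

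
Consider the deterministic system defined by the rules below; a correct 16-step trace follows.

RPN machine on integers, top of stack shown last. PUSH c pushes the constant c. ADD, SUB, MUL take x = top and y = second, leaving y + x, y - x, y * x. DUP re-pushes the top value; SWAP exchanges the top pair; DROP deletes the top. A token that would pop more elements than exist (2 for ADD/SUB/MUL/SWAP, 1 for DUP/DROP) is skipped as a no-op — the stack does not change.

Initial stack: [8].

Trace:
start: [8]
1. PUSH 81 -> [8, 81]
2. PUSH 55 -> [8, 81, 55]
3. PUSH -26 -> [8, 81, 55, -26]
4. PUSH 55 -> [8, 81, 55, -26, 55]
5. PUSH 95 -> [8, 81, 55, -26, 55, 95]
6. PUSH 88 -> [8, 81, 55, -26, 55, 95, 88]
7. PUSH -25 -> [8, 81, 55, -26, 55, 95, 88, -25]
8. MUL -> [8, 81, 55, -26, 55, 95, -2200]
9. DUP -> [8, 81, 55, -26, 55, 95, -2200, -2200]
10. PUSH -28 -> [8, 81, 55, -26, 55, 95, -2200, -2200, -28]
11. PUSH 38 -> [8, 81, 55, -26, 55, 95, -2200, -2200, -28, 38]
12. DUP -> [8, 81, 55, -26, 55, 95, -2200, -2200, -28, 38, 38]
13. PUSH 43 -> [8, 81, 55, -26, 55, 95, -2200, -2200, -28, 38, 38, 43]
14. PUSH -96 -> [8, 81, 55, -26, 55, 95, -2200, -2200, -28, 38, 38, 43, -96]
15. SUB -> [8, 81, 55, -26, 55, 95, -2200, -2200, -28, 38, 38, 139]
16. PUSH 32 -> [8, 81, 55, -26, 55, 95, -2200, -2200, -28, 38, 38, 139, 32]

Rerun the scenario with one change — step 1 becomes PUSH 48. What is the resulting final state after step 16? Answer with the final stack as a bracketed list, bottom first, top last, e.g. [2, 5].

(re-executing from step 1 with the substitution; state before step 1: [8])
1. PUSH 48 -> [8, 48]
2. PUSH 55 -> [8, 48, 55]
3. PUSH -26 -> [8, 48, 55, -26]
4. PUSH 55 -> [8, 48, 55, -26, 55]
5. PUSH 95 -> [8, 48, 55, -26, 55, 95]
6. PUSH 88 -> [8, 48, 55, -26, 55, 95, 88]
7. PUSH -25 -> [8, 48, 55, -26, 55, 95, 88, -25]
8. MUL -> [8, 48, 55, -26, 55, 95, -2200]
9. DUP -> [8, 48, 55, -26, 55, 95, -2200, -2200]
10. PUSH -28 -> [8, 48, 55, -26, 55, 95, -2200, -2200, -28]
11. PUSH 38 -> [8, 48, 55, -26, 55, 95, -2200, -2200, -28, 38]
12. DUP -> [8, 48, 55, -26, 55, 95, -2200, -2200, -28, 38, 38]
13. PUSH 43 -> [8, 48, 55, -26, 55, 95, -2200, -2200, -28, 38, 38, 43]
14. PUSH -96 -> [8, 48, 55, -26, 55, 95, -2200, -2200, -28, 38, 38, 43, -96]
15. SUB -> [8, 48, 55, -26, 55, 95, -2200, -2200, -28, 38, 38, 139]
16. PUSH 32 -> [8, 48, 55, -26, 55, 95, -2200, -2200, -28, 38, 38, 139, 32]

[8, 48, 55, -26, 55, 95, -2200, -2200, -28, 38, 38, 139, 32]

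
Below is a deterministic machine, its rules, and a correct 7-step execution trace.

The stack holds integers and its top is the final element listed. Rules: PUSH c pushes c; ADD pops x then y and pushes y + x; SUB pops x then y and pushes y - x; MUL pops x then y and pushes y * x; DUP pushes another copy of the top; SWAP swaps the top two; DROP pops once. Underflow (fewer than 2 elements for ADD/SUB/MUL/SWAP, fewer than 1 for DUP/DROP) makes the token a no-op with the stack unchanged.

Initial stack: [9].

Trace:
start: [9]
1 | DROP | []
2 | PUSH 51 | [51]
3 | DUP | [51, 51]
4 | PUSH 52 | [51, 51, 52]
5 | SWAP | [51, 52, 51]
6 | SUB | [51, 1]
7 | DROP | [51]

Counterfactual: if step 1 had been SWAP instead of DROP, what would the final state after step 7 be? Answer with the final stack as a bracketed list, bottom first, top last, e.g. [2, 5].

[9, 51]

(re-executing from step 1 with the substitution; state before step 1: [9])
1 | SWAP | [9]
2 | PUSH 51 | [9, 51]
3 | DUP | [9, 51, 51]
4 | PUSH 52 | [9, 51, 51, 52]
5 | SWAP | [9, 51, 52, 51]
6 | SUB | [9, 51, 1]
7 | DROP | [9, 51]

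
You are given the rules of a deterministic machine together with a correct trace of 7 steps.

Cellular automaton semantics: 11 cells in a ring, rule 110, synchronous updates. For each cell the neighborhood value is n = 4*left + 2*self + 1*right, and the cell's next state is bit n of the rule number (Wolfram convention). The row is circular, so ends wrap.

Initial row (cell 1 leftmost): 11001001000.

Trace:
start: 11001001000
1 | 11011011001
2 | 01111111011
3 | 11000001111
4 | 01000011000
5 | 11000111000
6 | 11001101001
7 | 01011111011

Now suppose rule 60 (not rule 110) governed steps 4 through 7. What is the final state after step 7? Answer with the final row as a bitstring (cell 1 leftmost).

(re-executing steps 4..7 under rule 60; state before step 4: 11000001111)
4 | 00100001000
5 | 00110001100
6 | 00101001010
7 | 00111101111

00111101111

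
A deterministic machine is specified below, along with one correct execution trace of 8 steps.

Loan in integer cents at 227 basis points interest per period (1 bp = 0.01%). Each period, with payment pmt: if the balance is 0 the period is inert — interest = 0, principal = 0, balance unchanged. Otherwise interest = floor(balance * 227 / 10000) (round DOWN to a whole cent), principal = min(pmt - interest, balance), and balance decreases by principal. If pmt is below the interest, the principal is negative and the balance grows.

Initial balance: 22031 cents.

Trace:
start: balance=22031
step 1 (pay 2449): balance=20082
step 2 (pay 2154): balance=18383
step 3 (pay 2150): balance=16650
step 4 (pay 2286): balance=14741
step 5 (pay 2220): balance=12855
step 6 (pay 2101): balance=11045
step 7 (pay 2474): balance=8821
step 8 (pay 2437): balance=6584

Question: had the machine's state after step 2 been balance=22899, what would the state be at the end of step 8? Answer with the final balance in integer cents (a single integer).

state after step 2 := balance=22899
step 3 (pay 2150): balance=21268
step 4 (pay 2286): balance=19464
step 5 (pay 2220): balance=17685
step 6 (pay 2101): balance=15985
step 7 (pay 2474): balance=13873
step 8 (pay 2437): balance=11750

11750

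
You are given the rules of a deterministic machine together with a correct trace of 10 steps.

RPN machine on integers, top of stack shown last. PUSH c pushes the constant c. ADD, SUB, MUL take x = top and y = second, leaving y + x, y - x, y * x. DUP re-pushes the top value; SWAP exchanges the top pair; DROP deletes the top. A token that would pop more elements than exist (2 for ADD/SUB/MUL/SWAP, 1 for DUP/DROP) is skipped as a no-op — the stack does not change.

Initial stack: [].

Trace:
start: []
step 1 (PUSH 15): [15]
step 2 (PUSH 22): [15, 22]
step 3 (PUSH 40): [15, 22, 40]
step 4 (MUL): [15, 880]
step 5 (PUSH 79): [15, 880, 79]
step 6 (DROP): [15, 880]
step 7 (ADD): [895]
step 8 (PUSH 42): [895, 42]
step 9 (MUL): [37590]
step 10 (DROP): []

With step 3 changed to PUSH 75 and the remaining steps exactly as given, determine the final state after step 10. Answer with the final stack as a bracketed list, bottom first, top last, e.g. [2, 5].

[]

(re-executing from step 3 with the substitution; state before step 3: [15, 22])
step 3 (PUSH 75): [15, 22, 75]
step 4 (MUL): [15, 1650]
step 5 (PUSH 79): [15, 1650, 79]
step 6 (DROP): [15, 1650]
step 7 (ADD): [1665]
step 8 (PUSH 42): [1665, 42]
step 9 (MUL): [69930]
step 10 (DROP): []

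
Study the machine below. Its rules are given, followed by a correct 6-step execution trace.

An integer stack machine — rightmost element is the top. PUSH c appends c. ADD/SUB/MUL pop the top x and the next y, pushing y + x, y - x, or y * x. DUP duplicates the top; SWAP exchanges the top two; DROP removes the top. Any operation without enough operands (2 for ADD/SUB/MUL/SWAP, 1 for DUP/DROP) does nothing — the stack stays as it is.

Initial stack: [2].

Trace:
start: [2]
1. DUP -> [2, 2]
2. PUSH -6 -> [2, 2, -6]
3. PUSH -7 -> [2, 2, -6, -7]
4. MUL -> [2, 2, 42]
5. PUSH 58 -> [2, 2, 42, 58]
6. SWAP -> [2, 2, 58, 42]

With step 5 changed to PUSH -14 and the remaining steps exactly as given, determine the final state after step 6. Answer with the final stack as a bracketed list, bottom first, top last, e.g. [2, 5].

(re-executing from step 5 with the substitution; state before step 5: [2, 2, 42])
5. PUSH -14 -> [2, 2, 42, -14]
6. SWAP -> [2, 2, -14, 42]

[2, 2, -14, 42]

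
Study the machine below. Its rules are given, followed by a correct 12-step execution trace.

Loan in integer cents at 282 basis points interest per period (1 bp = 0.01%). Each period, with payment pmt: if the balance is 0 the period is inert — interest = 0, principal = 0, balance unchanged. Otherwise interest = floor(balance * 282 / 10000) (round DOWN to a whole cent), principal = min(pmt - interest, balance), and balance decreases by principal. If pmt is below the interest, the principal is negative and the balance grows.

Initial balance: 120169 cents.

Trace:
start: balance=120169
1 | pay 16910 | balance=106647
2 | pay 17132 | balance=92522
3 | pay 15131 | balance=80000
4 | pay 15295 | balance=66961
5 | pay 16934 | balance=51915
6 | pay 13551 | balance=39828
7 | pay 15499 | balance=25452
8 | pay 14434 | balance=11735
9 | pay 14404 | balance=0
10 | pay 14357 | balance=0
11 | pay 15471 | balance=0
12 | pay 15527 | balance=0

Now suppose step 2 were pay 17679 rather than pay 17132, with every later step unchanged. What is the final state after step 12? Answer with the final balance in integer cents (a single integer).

(re-executing from step 2 with the substitution; state before step 2: balance=106647)
2 | pay 17679 | balance=91975
3 | pay 15131 | balance=79437
4 | pay 15295 | balance=66382
5 | pay 16934 | balance=51319
6 | pay 13551 | balance=39215
7 | pay 15499 | balance=24821
8 | pay 14434 | balance=11086
9 | pay 14404 | balance=0
10 | pay 14357 | balance=0
11 | pay 15471 | balance=0
12 | pay 15527 | balance=0

0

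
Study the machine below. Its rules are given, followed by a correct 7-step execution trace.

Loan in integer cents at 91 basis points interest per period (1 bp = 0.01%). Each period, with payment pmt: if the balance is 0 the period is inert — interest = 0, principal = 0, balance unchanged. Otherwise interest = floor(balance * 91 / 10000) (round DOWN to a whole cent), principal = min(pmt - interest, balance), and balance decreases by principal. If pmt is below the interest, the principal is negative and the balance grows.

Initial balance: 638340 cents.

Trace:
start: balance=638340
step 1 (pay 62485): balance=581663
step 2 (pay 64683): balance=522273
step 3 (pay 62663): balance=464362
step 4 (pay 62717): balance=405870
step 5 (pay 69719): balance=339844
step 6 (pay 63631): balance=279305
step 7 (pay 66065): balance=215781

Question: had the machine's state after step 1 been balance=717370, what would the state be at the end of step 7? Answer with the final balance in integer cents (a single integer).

359069

state after step 1 := balance=717370
step 2 (pay 64683): balance=659215
step 3 (pay 62663): balance=602550
step 4 (pay 62717): balance=545316
step 5 (pay 69719): balance=480559
step 6 (pay 63631): balance=421301
step 7 (pay 66065): balance=359069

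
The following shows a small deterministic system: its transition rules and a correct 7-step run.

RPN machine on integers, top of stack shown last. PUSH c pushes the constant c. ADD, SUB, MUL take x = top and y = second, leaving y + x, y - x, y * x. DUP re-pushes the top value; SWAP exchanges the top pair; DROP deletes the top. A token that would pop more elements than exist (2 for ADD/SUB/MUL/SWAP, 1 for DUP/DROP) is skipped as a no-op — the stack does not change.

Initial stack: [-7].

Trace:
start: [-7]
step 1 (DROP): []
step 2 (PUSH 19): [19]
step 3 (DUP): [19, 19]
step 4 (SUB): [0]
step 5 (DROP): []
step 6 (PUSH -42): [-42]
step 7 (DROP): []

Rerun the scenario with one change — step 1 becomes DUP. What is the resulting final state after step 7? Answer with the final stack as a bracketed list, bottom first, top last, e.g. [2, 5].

(re-executing from step 1 with the substitution; state before step 1: [-7])
step 1 (DUP): [-7, -7]
step 2 (PUSH 19): [-7, -7, 19]
step 3 (DUP): [-7, -7, 19, 19]
step 4 (SUB): [-7, -7, 0]
step 5 (DROP): [-7, -7]
step 6 (PUSH -42): [-7, -7, -42]
step 7 (DROP): [-7, -7]

[-7, -7]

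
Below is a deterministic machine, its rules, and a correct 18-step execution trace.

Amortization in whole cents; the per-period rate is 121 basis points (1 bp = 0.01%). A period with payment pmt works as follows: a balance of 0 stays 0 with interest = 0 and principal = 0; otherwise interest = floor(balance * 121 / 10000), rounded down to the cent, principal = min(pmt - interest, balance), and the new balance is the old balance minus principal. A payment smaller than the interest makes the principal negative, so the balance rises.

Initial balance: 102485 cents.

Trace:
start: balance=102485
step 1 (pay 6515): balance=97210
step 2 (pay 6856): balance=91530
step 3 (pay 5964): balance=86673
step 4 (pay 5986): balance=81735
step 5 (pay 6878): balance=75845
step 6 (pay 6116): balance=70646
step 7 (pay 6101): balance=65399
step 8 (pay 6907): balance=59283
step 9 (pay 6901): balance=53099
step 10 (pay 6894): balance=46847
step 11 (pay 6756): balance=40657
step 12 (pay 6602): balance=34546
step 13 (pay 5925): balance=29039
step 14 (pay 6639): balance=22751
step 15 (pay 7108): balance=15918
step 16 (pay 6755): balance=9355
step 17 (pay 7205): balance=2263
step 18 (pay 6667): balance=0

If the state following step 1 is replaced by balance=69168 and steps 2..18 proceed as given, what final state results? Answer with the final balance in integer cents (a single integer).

0

state after step 1 := balance=69168
step 2 (pay 6856): balance=63148
step 3 (pay 5964): balance=57948
step 4 (pay 5986): balance=52663
step 5 (pay 6878): balance=46422
step 6 (pay 6116): balance=40867
step 7 (pay 6101): balance=35260
step 8 (pay 6907): balance=28779
step 9 (pay 6901): balance=22226
step 10 (pay 6894): balance=15600
step 11 (pay 6756): balance=9032
step 12 (pay 6602): balance=2539
step 13 (pay 5925): balance=0
step 14 (pay 6639): balance=0
step 15 (pay 7108): balance=0
step 16 (pay 6755): balance=0
step 17 (pay 7205): balance=0
step 18 (pay 6667): balance=0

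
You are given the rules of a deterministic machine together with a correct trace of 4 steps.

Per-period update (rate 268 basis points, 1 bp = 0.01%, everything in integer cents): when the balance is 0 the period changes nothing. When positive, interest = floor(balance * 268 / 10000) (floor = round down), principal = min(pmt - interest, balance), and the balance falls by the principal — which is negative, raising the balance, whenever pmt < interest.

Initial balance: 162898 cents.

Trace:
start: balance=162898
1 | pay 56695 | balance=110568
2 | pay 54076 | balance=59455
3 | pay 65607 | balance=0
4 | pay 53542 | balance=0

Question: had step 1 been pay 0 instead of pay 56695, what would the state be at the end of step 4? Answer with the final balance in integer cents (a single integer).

3152

(re-executing from step 1 with the substitution; state before step 1: balance=162898)
1 | pay 0 | balance=167263
2 | pay 54076 | balance=117669
3 | pay 65607 | balance=55215
4 | pay 53542 | balance=3152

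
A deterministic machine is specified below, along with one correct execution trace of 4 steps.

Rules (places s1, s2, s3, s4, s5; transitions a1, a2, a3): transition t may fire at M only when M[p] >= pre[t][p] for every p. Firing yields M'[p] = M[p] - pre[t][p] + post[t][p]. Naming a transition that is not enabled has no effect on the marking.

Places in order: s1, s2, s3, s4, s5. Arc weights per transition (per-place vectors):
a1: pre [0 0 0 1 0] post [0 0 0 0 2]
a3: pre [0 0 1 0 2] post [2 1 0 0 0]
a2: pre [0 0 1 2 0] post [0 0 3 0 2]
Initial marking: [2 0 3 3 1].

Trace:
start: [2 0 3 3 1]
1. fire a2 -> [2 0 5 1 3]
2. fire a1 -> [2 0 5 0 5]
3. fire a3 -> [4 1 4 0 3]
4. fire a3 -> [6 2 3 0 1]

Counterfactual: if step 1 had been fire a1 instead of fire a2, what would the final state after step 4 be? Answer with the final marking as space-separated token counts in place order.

(re-executing from step 1 with the substitution; state before step 1: [2 0 3 3 1])
1. fire a1 -> [2 0 3 2 3]
2. fire a1 -> [2 0 3 1 5]
3. fire a3 -> [4 1 2 1 3]
4. fire a3 -> [6 2 1 1 1]

6 2 1 1 1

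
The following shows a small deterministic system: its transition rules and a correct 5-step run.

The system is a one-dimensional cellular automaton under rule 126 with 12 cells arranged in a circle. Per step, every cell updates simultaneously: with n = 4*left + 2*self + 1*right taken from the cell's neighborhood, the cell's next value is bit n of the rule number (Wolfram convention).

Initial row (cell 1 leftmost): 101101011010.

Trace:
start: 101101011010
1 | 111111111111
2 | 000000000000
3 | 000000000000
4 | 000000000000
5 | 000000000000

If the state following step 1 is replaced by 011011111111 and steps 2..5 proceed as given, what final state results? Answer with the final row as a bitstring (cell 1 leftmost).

111100111100

state after step 1 := 011011111111
2 | 111110000001
3 | 000011000011
4 | 100111100111
5 | 111100111100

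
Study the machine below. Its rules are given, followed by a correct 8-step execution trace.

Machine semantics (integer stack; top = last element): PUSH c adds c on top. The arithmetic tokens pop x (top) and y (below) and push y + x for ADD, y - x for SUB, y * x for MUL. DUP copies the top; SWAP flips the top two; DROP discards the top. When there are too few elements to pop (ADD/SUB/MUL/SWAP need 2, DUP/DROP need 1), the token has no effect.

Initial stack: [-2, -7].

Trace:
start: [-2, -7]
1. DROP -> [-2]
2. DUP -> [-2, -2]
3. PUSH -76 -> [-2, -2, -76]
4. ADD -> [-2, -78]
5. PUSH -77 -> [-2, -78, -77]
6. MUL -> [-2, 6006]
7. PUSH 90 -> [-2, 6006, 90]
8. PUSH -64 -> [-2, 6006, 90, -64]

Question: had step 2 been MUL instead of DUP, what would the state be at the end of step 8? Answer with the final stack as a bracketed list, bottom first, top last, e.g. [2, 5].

[6006, 90, -64]

(re-executing from step 2 with the substitution; state before step 2: [-2])
2. MUL -> [-2]
3. PUSH -76 -> [-2, -76]
4. ADD -> [-78]
5. PUSH -77 -> [-78, -77]
6. MUL -> [6006]
7. PUSH 90 -> [6006, 90]
8. PUSH -64 -> [6006, 90, -64]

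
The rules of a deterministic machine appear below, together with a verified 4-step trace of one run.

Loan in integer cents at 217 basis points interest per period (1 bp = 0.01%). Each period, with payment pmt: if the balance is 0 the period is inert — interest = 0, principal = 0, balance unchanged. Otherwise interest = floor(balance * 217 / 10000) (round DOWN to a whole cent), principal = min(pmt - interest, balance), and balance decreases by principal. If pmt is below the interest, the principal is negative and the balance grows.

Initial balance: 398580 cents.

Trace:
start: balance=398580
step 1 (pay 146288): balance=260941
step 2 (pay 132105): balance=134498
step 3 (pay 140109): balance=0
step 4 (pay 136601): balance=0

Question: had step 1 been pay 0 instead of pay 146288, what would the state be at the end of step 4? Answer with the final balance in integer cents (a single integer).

(re-executing from step 1 with the substitution; state before step 1: balance=398580)
step 1 (pay 0): balance=407229
step 2 (pay 132105): balance=283960
step 3 (pay 140109): balance=150012
step 4 (pay 136601): balance=16666

16666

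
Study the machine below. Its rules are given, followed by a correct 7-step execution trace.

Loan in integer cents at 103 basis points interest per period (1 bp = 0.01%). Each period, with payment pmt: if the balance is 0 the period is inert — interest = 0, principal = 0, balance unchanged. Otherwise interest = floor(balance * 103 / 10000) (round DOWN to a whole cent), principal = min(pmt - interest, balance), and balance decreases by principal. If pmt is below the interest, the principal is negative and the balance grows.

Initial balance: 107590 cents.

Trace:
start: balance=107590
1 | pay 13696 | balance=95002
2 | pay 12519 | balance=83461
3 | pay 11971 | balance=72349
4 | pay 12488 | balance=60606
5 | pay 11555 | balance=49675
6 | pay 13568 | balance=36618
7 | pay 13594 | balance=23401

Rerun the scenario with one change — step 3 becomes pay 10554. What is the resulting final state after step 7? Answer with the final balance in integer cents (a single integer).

(re-executing from step 3 with the substitution; state before step 3: balance=83461)
3 | pay 10554 | balance=73766
4 | pay 12488 | balance=62037
5 | pay 11555 | balance=51120
6 | pay 13568 | balance=38078
7 | pay 13594 | balance=24876

24876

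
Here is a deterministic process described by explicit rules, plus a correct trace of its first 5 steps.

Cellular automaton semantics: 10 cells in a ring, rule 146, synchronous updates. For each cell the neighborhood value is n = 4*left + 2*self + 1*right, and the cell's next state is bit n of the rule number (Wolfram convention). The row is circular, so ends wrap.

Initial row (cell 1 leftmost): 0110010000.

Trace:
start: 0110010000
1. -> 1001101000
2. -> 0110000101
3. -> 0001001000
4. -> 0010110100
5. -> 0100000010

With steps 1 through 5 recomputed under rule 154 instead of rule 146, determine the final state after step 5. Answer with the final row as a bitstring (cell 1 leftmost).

(re-executing steps 1..5 under rule 154; state before step 1: 0110010000)
1. -> 1101101000
2. -> 1001000101
3. -> 0110101001
4. -> 0100000110
5. -> 1010001101

1010001101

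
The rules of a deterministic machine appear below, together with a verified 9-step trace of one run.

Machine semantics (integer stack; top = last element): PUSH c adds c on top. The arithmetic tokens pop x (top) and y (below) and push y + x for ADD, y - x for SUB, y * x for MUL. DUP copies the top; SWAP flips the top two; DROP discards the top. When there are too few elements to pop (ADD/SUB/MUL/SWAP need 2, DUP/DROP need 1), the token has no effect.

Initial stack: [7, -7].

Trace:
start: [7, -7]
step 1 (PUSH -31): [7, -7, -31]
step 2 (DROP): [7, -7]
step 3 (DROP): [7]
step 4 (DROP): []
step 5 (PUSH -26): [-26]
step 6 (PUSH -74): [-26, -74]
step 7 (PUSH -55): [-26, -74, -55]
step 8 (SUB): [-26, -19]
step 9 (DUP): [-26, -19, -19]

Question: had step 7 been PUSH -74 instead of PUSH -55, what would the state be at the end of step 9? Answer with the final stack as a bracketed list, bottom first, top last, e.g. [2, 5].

(re-executing from step 7 with the substitution; state before step 7: [-26, -74])
step 7 (PUSH -74): [-26, -74, -74]
step 8 (SUB): [-26, 0]
step 9 (DUP): [-26, 0, 0]

[-26, 0, 0]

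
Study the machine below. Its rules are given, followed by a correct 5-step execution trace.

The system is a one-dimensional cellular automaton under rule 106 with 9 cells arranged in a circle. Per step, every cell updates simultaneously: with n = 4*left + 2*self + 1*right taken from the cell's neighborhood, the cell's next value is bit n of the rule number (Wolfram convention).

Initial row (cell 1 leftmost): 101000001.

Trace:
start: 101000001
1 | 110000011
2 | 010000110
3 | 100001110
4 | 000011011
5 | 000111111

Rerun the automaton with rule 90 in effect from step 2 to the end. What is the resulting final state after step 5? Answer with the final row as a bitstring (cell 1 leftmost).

(re-executing steps 2..5 under rule 90; state before step 2: 110000011)
2 | 011000110
3 | 111101111
4 | 000101000
5 | 001000100

001000100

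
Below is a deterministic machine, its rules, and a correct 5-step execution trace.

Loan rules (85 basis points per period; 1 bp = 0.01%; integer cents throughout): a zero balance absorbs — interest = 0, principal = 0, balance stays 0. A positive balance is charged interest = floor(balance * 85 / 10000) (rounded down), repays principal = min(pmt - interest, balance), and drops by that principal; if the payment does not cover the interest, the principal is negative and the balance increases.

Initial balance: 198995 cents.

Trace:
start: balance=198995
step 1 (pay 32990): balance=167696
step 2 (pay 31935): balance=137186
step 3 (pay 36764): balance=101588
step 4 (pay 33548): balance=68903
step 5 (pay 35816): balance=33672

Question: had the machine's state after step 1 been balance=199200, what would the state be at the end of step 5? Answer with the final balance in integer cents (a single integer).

66261

state after step 1 := balance=199200
step 2 (pay 31935): balance=168958
step 3 (pay 36764): balance=133630
step 4 (pay 33548): balance=101217
step 5 (pay 35816): balance=66261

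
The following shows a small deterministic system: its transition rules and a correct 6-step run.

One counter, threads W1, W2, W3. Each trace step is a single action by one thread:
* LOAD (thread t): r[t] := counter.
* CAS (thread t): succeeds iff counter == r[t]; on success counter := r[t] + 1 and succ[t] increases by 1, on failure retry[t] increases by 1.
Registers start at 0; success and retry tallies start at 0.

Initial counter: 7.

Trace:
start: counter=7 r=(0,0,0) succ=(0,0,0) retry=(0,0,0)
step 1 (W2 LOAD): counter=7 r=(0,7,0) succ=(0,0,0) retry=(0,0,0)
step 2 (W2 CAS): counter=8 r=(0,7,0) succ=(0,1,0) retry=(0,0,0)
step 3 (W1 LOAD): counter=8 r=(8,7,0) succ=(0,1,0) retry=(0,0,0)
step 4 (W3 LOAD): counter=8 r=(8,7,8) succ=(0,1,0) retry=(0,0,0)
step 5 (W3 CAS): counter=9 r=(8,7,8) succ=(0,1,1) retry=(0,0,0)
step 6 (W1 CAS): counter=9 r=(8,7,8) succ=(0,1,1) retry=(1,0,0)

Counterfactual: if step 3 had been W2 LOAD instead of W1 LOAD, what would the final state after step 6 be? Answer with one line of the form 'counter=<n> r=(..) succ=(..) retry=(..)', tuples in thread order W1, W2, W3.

counter=9 r=(0,8,8) succ=(0,1,1) retry=(1,0,0)

(re-executing from step 3 with the substitution; state before step 3: counter=8 r=(0,7,0) succ=(0,1,0) retry=(0,0,0))
step 3 (W2 LOAD): counter=8 r=(0,8,0) succ=(0,1,0) retry=(0,0,0)
step 4 (W3 LOAD): counter=8 r=(0,8,8) succ=(0,1,0) retry=(0,0,0)
step 5 (W3 CAS): counter=9 r=(0,8,8) succ=(0,1,1) retry=(0,0,0)
step 6 (W1 CAS): counter=9 r=(0,8,8) succ=(0,1,1) retry=(1,0,0)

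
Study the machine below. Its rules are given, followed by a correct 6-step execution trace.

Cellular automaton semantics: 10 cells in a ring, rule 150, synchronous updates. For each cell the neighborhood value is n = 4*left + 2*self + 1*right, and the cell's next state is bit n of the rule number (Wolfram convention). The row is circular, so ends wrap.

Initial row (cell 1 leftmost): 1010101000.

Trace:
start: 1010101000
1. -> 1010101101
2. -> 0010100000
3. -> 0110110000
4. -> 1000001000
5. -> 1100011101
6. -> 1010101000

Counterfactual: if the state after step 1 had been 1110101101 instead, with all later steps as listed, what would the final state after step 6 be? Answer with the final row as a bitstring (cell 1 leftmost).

0100011110

state after step 1 := 1110101101
2. -> 1100100000
3. -> 0011110001
4. -> 1101101011
5. -> 1000001001
6. -> 0100011110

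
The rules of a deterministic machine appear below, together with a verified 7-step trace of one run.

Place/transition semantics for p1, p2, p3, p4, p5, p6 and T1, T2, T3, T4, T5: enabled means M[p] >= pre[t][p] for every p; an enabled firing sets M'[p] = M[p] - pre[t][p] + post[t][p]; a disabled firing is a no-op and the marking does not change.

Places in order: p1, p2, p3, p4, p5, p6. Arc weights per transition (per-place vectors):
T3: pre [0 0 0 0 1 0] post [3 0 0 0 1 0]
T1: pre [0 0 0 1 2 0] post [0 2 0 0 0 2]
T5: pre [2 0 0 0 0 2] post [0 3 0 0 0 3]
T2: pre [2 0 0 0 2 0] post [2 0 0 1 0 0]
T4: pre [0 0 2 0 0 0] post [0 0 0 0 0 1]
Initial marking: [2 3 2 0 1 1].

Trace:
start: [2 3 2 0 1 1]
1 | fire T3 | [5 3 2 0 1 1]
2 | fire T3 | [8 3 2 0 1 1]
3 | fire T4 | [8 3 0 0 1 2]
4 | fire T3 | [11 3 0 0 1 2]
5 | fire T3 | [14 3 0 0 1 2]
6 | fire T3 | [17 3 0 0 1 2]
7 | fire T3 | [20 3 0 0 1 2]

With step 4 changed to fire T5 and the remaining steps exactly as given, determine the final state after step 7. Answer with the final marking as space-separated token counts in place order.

(re-executing from step 4 with the substitution; state before step 4: [8 3 0 0 1 2])
4 | fire T5 | [6 6 0 0 1 3]
5 | fire T3 | [9 6 0 0 1 3]
6 | fire T3 | [12 6 0 0 1 3]
7 | fire T3 | [15 6 0 0 1 3]

15 6 0 0 1 3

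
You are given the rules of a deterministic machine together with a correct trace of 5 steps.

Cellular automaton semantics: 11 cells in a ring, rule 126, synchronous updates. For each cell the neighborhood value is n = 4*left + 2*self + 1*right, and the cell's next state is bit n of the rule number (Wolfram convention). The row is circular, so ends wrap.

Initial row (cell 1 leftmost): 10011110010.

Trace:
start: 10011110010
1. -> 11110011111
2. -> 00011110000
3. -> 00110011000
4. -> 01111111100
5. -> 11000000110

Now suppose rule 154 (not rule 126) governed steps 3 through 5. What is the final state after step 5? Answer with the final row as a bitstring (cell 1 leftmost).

11110101010

(re-executing steps 3..5 under rule 154; state before step 3: 00011110000)
3. -> 00111101000
4. -> 01111000100
5. -> 11110101010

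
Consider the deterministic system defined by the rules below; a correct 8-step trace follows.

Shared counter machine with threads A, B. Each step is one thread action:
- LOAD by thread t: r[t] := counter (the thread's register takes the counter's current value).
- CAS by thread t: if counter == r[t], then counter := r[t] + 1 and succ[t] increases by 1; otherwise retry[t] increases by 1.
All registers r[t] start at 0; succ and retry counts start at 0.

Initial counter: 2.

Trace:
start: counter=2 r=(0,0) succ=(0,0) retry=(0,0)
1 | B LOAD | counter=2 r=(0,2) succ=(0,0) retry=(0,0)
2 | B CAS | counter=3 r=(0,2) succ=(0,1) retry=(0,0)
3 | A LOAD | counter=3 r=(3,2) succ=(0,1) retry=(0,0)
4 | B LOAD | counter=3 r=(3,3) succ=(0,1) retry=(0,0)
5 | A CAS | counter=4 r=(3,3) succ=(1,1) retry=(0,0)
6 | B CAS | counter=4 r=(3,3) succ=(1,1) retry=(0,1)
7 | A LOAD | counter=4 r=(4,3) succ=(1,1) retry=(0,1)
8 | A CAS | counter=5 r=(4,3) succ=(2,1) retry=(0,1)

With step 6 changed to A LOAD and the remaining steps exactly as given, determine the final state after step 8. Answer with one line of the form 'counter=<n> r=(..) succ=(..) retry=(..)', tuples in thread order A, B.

(re-executing from step 6 with the substitution; state before step 6: counter=4 r=(3,3) succ=(1,1) retry=(0,0))
6 | A LOAD | counter=4 r=(4,3) succ=(1,1) retry=(0,0)
7 | A LOAD | counter=4 r=(4,3) succ=(1,1) retry=(0,0)
8 | A CAS | counter=5 r=(4,3) succ=(2,1) retry=(0,0)

counter=5 r=(4,3) succ=(2,1) retry=(0,0)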